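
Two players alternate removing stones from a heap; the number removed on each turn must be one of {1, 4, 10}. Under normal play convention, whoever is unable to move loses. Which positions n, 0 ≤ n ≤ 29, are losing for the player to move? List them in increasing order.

n :  0  1  2  3  4  5  6  7  8  9 10 11 12 13 14 15 16 17 18 19 20 21 22 23 24 25 26 27 28 29
G :  0  1  0  1  2  0  1  0  1  2  3  2  3  0  1  3  0  1  0  1  2  0  1  2  0  1  2  0  1  0
P-positions are exactly the n with G(n) = 0.

0, 2, 5, 7, 13, 16, 18, 21, 24, 27, 29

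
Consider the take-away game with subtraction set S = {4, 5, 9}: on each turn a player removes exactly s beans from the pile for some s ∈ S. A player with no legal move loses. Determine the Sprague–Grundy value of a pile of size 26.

n :  0  1  2  3  4  5  6  7  8  9 10 11 12 13 14 15 16 17 18 19 20 21 22 23 24 25 26
G :  0  0  0  0  1  1  1  1  2  2  2  2  3  0  0  0  0  1  1  1  1  2  2  2  2  3  0

0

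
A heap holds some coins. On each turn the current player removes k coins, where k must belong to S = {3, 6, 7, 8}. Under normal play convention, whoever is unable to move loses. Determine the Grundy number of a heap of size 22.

0

G(0) = 0
G(1) = mex{} = 0
G(2) = mex{} = 0
G(3) = mex{0} = 1
G(4) = mex{0} = 1
G(5) = mex{0} = 1
G(6) = mex{1,0} = 2
G(7) = mex{1,0,0} = 2
G(8) = mex{1,0,0,0} = 2
G(9) = mex{2,1,0,0} = 3
G(10) = mex{2,1,1,0} = 3
G(11) = mex{2,1,1,1} = 0
G(12) = mex{3,2,1,1} = 0
G(13) = mex{3,2,2,1} = 0
G(14) = mex{0,2,2,2} = 1
G(15) = mex{0,3,2,2} = 1
G(16) = mex{0,3,3,2} = 1
G(17) = mex{1,0,3,3} = 2
G(18) = mex{1,0,0,3} = 2
G(19) = mex{1,0,0,0} = 2
G(20) = mex{2,1,0,0} = 3
G(21) = mex{2,1,1,0} = 3
G(22) = mex{2,1,1,1} = 0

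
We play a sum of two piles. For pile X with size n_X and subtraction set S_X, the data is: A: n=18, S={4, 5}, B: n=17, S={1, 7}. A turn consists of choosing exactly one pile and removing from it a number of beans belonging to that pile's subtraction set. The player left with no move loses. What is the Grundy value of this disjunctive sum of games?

1

Pile A, S = {4, 5}:
n :  0  1  2  3  4  5  6  7  8  9 10 11 12 13 14 15 16 17 18
G :  0  0  0  0  1  1  1  1  2  0  0  0  0  1  1  1  1  2  0
G_A(18) = 0.
Pile B, S = {1, 7}:
n :  0  1  2  3  4  5  6  7  8  9 10 11 12 13 14 15 16 17
G :  0  1  0  1  0  1  0  1  0  1  0  1  0  1  0  1  0  1
G_B(17) = 1.
Combined Grundy value = 0 ⊕ 1 = 1.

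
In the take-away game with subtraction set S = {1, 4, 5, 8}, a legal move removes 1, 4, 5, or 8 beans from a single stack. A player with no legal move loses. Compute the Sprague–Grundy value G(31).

G(0) = 0
G(1) = mex{0} = 1
G(2) = mex{1} = 0
G(3) = mex{0} = 1
G(4) = mex{1,0} = 2
G(5) = mex{2,1,0} = 3
G(6) = mex{3,0,1} = 2
G(7) = mex{2,1,0} = 3
G(8) = mex{3,2,1,0} = 4
G(9) = mex{4,3,2,1} = 0
G(10) = mex{0,2,3,0} = 1
G(11) = mex{1,3,2,1} = 0
G(12) = mex{0,4,3,2} = 1
G(13) = mex{1,0,4,3} = 2
G(14) = mex{2,1,0,2} = 3
G(15) = mex{3,0,1,3} = 2
G(16) = mex{2,1,0,4} = 3
G(17) = mex{3,2,1,0} = 4
G(18) = mex{4,3,2,1} = 0
G(19) = mex{0,2,3,0} = 1
G(20) = mex{1,3,2,1} = 0
G(21) = mex{0,4,3,2} = 1
G(22) = mex{1,0,4,3} = 2
G(23) = mex{2,1,0,2} = 3
G(24) = mex{3,0,1,3} = 2
G(25) = mex{2,1,0,4} = 3
G(26) = mex{3,2,1,0} = 4
G(27) = mex{4,3,2,1} = 0
G(28) = mex{0,2,3,0} = 1
G(29) = mex{1,3,2,1} = 0
G(30) = mex{0,4,3,2} = 1
G(31) = mex{1,0,4,3} = 2

2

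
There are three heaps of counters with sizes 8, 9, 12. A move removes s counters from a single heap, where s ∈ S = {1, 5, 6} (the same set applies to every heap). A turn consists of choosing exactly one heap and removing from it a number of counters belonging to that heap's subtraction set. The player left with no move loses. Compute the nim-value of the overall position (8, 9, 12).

All heaps use S = {1, 5, 6}:
n :  0  1  2  3  4  5  6  7  8  9 10 11 12
G :  0  1  0  1  0  1  2  3  2  3  2  0  1
Heap A: G(8) = 2.
Heap B: G(9) = 3.
Heap C: G(12) = 1.
Combined Grundy value = 2 ⊕ 3 ⊕ 1 = 0.

0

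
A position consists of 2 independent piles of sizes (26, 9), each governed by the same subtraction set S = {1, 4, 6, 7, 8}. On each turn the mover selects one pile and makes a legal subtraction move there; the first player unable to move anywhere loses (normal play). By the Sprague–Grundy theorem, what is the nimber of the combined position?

7

All piles use S = {1, 4, 6, 7, 8}:
G(0) = 0
G(1) = mex{0} = 1
G(2) = mex{1} = 0
G(3) = mex{0} = 1
G(4) = mex{1,0} = 2
G(5) = mex{2,1} = 0
G(6) = mex{0,0,0} = 1
G(7) = mex{1,1,1,0} = 2
G(8) = mex{2,2,0,1,0} = 3
G(9) = mex{3,0,1,0,1} = 2
G(10) = mex{2,1,2,1,0} = 3
G(11) = mex{3,2,0,2,1} = 4
G(12) = mex{4,3,1,0,2} = 5
G(13) = mex{5,2,2,1,0} = 3
G(14) = mex{3,3,3,2,1} = 0
G(15) = mex{0,4,2,3,2} = 1
G(16) = mex{1,5,3,2,3} = 0
G(17) = mex{0,3,4,3,2} = 1
G(18) = mex{1,0,5,4,3} = 2
G(19) = mex{2,1,3,5,4} = 0
G(20) = mex{0,0,0,3,5} = 1
G(21) = mex{1,1,1,0,3} = 2
G(22) = mex{2,2,0,1,0} = 3
G(23) = mex{3,0,1,0,1} = 2
G(24) = mex{2,1,2,1,0} = 3
G(25) = mex{3,2,0,2,1} = 4
G(26) = mex{4,3,1,0,2} = 5
Pile A: G(26) = 5.
Pile B: G(9) = 2.
Combined Grundy value = 5 ⊕ 2 = 7.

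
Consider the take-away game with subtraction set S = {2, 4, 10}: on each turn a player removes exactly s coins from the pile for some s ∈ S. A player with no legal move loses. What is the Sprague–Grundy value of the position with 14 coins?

n :  0  1  2  3  4  5  6  7  8  9 10 11 12 13 14
G :  0  0  1  1  2  2  0  0  1  1  2  2  0  0  1

1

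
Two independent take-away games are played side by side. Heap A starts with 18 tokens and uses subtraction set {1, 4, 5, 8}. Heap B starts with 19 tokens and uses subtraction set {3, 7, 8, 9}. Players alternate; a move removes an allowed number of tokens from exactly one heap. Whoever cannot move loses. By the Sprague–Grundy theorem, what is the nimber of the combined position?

1

Heap A, S = {1, 4, 5, 8}:
n :  0  1  2  3  4  5  6  7  8  9 10 11 12 13 14 15 16 17 18
G :  0  1  0  1  2  3  2  3  4  0  1  0  1  2  3  2  3  4  0
G_A(18) = 0.
Heap B, S = {3, 7, 8, 9}:
G(0) = 0
G(1) = mex{} = 0
G(2) = mex{} = 0
G(3) = mex{0} = 1
G(4) = mex{0} = 1
G(5) = mex{0} = 1
G(6) = mex{1} = 0
G(7) = mex{1,0} = 2
G(8) = mex{1,0,0} = 2
G(9) = mex{0,0,0,0} = 1
G(10) = mex{2,1,0,0} = 3
G(11) = mex{2,1,1,0} = 3
G(12) = mex{1,1,1,1} = 0
G(13) = mex{3,0,1,1} = 2
G(14) = mex{3,2,0,1} = 4
G(15) = mex{0,2,2,0} = 1
G(16) = mex{2,1,2,2} = 0
G(17) = mex{4,3,1,2} = 0
G(18) = mex{1,3,3,1} = 0
G(19) = mex{0,0,3,3} = 1
G_B(19) = 1.
Combined Grundy value = 0 ⊕ 1 = 1.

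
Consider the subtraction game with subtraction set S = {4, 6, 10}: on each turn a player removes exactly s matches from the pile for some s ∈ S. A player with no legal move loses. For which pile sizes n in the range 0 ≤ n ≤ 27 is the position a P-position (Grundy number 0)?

0, 1, 2, 3, 14, 15, 16, 17

G(0) = 0
G(1) = mex{} = 0
G(2) = mex{} = 0
G(3) = mex{} = 0
G(4) = mex{0} = 1
G(5) = mex{0} = 1
G(6) = mex{0,0} = 1
G(7) = mex{0,0} = 1
G(8) = mex{1,0} = 2
G(9) = mex{1,0} = 2
G(10) = mex{1,1,0} = 2
G(11) = mex{1,1,0} = 2
G(12) = mex{2,1,0} = 3
G(13) = mex{2,1,0} = 3
G(14) = mex{2,2,1} = 0
G(15) = mex{2,2,1} = 0
G(16) = mex{3,2,1} = 0
G(17) = mex{3,2,1} = 0
G(18) = mex{0,3,2} = 1
G(19) = mex{0,3,2} = 1
G(20) = mex{0,0,2} = 1
G(21) = mex{0,0,2} = 1
G(22) = mex{1,0,3} = 2
G(23) = mex{1,0,3} = 2
G(24) = mex{1,1,0} = 2
G(25) = mex{1,1,0} = 2
G(26) = mex{2,1,0} = 3
G(27) = mex{2,1,0} = 3
P-positions are exactly the n with G(n) = 0.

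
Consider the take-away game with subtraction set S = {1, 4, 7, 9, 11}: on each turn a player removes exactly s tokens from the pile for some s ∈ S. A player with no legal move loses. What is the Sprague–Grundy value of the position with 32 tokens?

4

n :  0  1  2  3  4  5  6  7  8  9 10 11 12 13 14 15 16 17 18 19 20 21 22 23 24 25 26 27 28 29 30 31 32
G :  0  1  0  1  2  0  1  2  0  1  0  1  2  3  4  3  4  2  0  1  0  1  2  0  1  2  0  1  0  1  2  3  4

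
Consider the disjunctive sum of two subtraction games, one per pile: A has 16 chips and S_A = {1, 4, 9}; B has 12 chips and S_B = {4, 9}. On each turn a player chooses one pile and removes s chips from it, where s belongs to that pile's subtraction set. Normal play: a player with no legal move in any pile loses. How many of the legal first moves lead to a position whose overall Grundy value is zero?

0

Pile A, S = {1, 4, 9}:
G(0) = 0
G(1) = mex{0} = 1
G(2) = mex{1} = 0
G(3) = mex{0} = 1
G(4) = mex{1,0} = 2
G(5) = mex{2,1} = 0
G(6) = mex{0,0} = 1
G(7) = mex{1,1} = 0
G(8) = mex{0,2} = 1
G(9) = mex{1,0,0} = 2
G(10) = mex{2,1,1} = 0
G(11) = mex{0,0,0} = 1
G(12) = mex{1,1,1} = 0
G(13) = mex{0,2,2} = 1
G(14) = mex{1,0,0} = 2
G(15) = mex{2,1,1} = 0
G(16) = mex{0,0,0} = 1
G_A(16) = 1.
Pile B, S = {4, 9}:
n :  0  1  2  3  4  5  6  7  8  9 10 11 12
G :  0  0  0  0  1  1  1  1  0  2  2  2  1
G_B(12) = 1.
Combined Grundy value = 1 ⊕ 1 = 0.
A winning move leaves total XOR = 0, i.e. changes one component's Grundy value g to g ⊕ X where X is the current total.
Pile A: target g' = 1⊕0 = 1, but every legal move changes the Grundy value (mex property), so 0 moves.
Pile B: target g' = 1⊕0 = 1, but every legal move changes the Grundy value (mex property), so 0 moves.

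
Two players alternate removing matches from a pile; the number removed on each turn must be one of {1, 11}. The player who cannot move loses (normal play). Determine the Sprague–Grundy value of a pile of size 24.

G(0) = 0
G(1) = mex{0} = 1
G(2) = mex{1} = 0
G(3) = mex{0} = 1
G(4) = mex{1} = 0
G(5) = mex{0} = 1
G(6) = mex{1} = 0
G(7) = mex{0} = 1
G(8) = mex{1} = 0
G(9) = mex{0} = 1
G(10) = mex{1} = 0
G(11) = mex{0,0} = 1
G(12) = mex{1,1} = 0
G(13) = mex{0,0} = 1
G(14) = mex{1,1} = 0
G(15) = mex{0,0} = 1
G(16) = mex{1,1} = 0
G(17) = mex{0,0} = 1
G(18) = mex{1,1} = 0
G(19) = mex{0,0} = 1
G(20) = mex{1,1} = 0
G(21) = mex{0,0} = 1
G(22) = mex{1,1} = 0
G(23) = mex{0,0} = 1
G(24) = mex{1,1} = 0

0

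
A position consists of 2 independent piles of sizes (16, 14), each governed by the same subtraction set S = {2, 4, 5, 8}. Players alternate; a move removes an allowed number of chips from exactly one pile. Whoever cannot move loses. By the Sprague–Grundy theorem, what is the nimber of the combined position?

All piles use S = {2, 4, 5, 8}:
n :  0  1  2  3  4  5  6  7  8  9 10 11 12 13 14 15 16
G :  0  0  1  1  2  2  3  0  4  1  0  2  1  0  2  1  0
Pile A: G(16) = 0.
Pile B: G(14) = 2.
Combined Grundy value = 0 ⊕ 2 = 2.

2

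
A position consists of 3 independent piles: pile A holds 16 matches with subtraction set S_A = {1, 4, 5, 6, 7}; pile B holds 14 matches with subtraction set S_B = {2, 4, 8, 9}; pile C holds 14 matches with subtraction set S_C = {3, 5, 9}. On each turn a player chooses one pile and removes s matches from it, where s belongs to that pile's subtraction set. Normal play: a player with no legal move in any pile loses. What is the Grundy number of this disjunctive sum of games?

3

Pile A, S = {1, 4, 5, 6, 7}:
n :  0  1  2  3  4  5  6  7  8  9 10 11 12 13 14 15 16
G :  0  1  0  1  2  3  2  3  4  5  0  1  0  1  2  3  2
G_A(16) = 2.
Pile B, S = {2, 4, 8, 9}:
G(0) = 0
G(1) = mex{} = 0
G(2) = mex{0} = 1
G(3) = mex{0} = 1
G(4) = mex{1,0} = 2
G(5) = mex{1,0} = 2
G(6) = mex{2,1} = 0
G(7) = mex{2,1} = 0
G(8) = mex{0,2,0} = 1
G(9) = mex{0,2,0,0} = 1
G(10) = mex{1,0,1,0} = 2
G(11) = mex{1,0,1,1} = 2
G(12) = mex{2,1,2,1} = 0
G(13) = mex{2,1,2,2} = 0
G(14) = mex{0,2,0,2} = 1
G_B(14) = 1.
Pile C, S = {3, 5, 9}:
G(0) = 0
G(1) = mex{} = 0
G(2) = mex{} = 0
G(3) = mex{0} = 1
G(4) = mex{0} = 1
G(5) = mex{0,0} = 1
G(6) = mex{1,0} = 2
G(7) = mex{1,0} = 2
G(8) = mex{1,1} = 0
G(9) = mex{2,1,0} = 3
G(10) = mex{2,1,0} = 3
G(11) = mex{0,2,0} = 1
G(12) = mex{3,2,1} = 0
G(13) = mex{3,0,1} = 2
G(14) = mex{1,3,1} = 0
G_C(14) = 0.
Combined Grundy value = 2 ⊕ 1 ⊕ 0 = 3.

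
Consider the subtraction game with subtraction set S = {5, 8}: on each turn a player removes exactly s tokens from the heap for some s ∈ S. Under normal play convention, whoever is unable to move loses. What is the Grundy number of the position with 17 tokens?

n :  0  1  2  3  4  5  6  7  8  9 10 11 12 13 14 15 16 17
G :  0  0  0  0  0  1  1  1  1  1  2  2  2  0  0  0  0  0

0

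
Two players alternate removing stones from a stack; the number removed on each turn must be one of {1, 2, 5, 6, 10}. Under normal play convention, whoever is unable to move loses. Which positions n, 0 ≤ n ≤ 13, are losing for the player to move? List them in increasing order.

n :  0  1  2  3  4  5  6  7  8  9 10 11 12 13
G :  0  1  2  0  1  2  3  0  1  2  3  0  1  2
P-positions are exactly the n with G(n) = 0.

0, 3, 7, 11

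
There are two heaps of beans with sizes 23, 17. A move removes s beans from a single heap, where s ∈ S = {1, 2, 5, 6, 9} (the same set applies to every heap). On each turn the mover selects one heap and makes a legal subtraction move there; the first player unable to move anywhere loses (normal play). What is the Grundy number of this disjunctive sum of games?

2

All heaps use S = {1, 2, 5, 6, 9}:
n :  0  1  2  3  4  5  6  7  8  9 10 11 12 13 14 15 16 17 18 19 20 21 22 23
G :  0  1  2  0  1  2  3  0  1  2  0  1  2  3  0  1  2  0  1  2  3  0  1  2
Heap A: G(23) = 2.
Heap B: G(17) = 0.
Combined Grundy value = 2 ⊕ 0 = 2.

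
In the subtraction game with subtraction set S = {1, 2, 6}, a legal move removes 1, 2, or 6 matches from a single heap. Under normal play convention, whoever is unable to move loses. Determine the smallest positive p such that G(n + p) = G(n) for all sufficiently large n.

n :  0  1  2  3  4  5  6  7  8  9 10 11 12 13 14 15
G :  0  1  2  0  1  2  3  0  1  2  0  1  2  3  0  1
G(n+7) = G(n) holds for n = 0,…,5 (a full window of length max(S) = 6), so the sequence is purely periodic with period 7.

7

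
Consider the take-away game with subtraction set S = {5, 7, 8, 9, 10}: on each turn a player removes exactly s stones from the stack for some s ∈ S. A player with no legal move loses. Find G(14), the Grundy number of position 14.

2

n :  0  1  2  3  4  5  6  7  8  9 10 11 12 13 14
G :  0  0  0  0  0  1  1  1  1  1  2  2  2  2  2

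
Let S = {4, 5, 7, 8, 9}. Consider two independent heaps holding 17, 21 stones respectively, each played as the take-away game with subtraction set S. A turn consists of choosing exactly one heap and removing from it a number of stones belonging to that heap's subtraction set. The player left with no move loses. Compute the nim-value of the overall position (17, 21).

3

All heaps use S = {4, 5, 7, 8, 9}:
n :  0  1  2  3  4  5  6  7  8  9 10 11 12 13 14 15 16 17 18 19 20 21
G :  0  0  0  0  1  1  1  1  2  2  2  2  3  0  0  0  0  1  1  1  1  2
Heap A: G(17) = 1.
Heap B: G(21) = 2.
Combined Grundy value = 1 ⊕ 2 = 3.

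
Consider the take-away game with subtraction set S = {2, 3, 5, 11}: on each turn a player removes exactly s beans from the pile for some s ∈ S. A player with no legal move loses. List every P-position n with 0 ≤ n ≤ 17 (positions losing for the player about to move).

G(0) = 0
G(1) = mex{} = 0
G(2) = mex{0} = 1
G(3) = mex{0,0} = 1
G(4) = mex{1,0} = 2
G(5) = mex{1,1,0} = 2
G(6) = mex{2,1,0} = 3
G(7) = mex{2,2,1} = 0
G(8) = mex{3,2,1} = 0
G(9) = mex{0,3,2} = 1
G(10) = mex{0,0,2} = 1
G(11) = mex{1,0,3,0} = 2
G(12) = mex{1,1,0,0} = 2
G(13) = mex{2,1,0,1} = 3
G(14) = mex{2,2,1,1} = 0
G(15) = mex{3,2,1,2} = 0
G(16) = mex{0,3,2,2} = 1
G(17) = mex{0,0,2,3} = 1
P-positions are exactly the n with G(n) = 0.

0, 1, 7, 8, 14, 15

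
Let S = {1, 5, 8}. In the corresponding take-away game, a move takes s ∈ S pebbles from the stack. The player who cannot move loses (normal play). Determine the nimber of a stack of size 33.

n :  0  1  2  3  4  5  6  7  8  9 10 11 12 13 14 15 16 17 18 19 20 21 22 23 24 25 26 27 28 29 30 31 32 33
G :  0  1  0  1  0  1  0  1  2  3  2  3  2  0  1  0  1  0  1  0  1  2  3  2  3  2  0  1  0  1  0  1  0  1

1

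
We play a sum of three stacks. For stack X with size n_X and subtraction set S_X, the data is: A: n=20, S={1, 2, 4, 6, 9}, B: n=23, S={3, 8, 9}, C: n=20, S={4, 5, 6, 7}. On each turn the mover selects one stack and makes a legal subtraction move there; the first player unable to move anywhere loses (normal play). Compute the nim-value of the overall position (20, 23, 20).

3

Stack A, S = {1, 2, 4, 6, 9}:
n :  0  1  2  3  4  5  6  7  8  9 10 11 12 13 14 15 16 17 18 19 20
G :  0  1  2  0  1  2  3  4  0  1  2  0  1  2  3  4  0  1  2  0  1
G_A(20) = 1.
Stack B, S = {3, 8, 9}:
n :  0  1  2  3  4  5  6  7  8  9 10 11 12 13 14 15 16 17 18 19 20 21 22 23
G :  0  0  0  1  1  1  0  0  2  1  1  3  0  0  2  1  1  0  0  0  1  1  1  0
G_B(23) = 0.
Stack C, S = {4, 5, 6, 7}:
G(0) = 0
G(1) = mex{} = 0
G(2) = mex{} = 0
G(3) = mex{} = 0
G(4) = mex{0} = 1
G(5) = mex{0,0} = 1
G(6) = mex{0,0,0} = 1
G(7) = mex{0,0,0,0} = 1
G(8) = mex{1,0,0,0} = 2
G(9) = mex{1,1,0,0} = 2
G(10) = mex{1,1,1,0} = 2
G(11) = mex{1,1,1,1} = 0
G(12) = mex{2,1,1,1} = 0
G(13) = mex{2,2,1,1} = 0
G(14) = mex{2,2,2,1} = 0
G(15) = mex{0,2,2,2} = 1
G(16) = mex{0,0,2,2} = 1
G(17) = mex{0,0,0,2} = 1
G(18) = mex{0,0,0,0} = 1
G(19) = mex{1,0,0,0} = 2
G(20) = mex{1,1,0,0} = 2
G_C(20) = 2.
Combined Grundy value = 1 ⊕ 0 ⊕ 2 = 3.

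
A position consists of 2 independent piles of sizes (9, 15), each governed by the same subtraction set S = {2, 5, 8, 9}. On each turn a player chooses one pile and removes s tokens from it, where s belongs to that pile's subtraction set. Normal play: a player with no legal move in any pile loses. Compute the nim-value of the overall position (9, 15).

All piles use S = {2, 5, 8, 9}:
n :  0  1  2  3  4  5  6  7  8  9 10 11 12 13 14 15
G :  0  0  1  1  0  2  1  0  2  1  3  0  2  1  0  2
Pile A: G(9) = 1.
Pile B: G(15) = 2.
Combined Grundy value = 1 ⊕ 2 = 3.

3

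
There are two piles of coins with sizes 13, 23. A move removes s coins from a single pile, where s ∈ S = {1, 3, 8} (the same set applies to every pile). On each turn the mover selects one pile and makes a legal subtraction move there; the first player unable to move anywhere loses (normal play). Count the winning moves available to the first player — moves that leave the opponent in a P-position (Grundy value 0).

All piles use S = {1, 3, 8}:
n :  0  1  2  3  4  5  6  7  8  9 10 11 12 13 14 15 16 17 18 19 20 21 22 23
G :  0  1  0  1  0  1  0  1  2  3  2  0  1  0  1  0  1  0  1  2  3  2  0  1
Pile A: G(13) = 0.
Pile B: G(23) = 1.
Combined Grundy value = 0 ⊕ 1 = 1.
A winning move leaves total XOR = 0, i.e. changes one component's Grundy value g to g ⊕ X where X is the current total.
Pile A: need g' = 0⊕1 = 1. Options: 13−1→G=1, 13−3→G=2, 13−8→G=1. Hits: 2.
Pile B: need g' = 1⊕1 = 0. Options: 23−1→G=0, 23−3→G=3, 23−8→G=0. Hits: 2.

4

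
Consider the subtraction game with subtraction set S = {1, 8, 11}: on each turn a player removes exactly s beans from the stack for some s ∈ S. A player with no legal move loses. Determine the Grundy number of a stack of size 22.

1

n :  0  1  2  3  4  5  6  7  8  9 10 11 12 13 14 15 16 17 18 19 20 21 22
G :  0  1  0  1  0  1  0  1  2  0  1  2  3  2  3  2  0  1  0  1  2  0  1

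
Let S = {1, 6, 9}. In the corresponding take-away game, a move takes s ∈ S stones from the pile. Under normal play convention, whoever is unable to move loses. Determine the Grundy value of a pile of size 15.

1

G(0) = 0
G(1) = mex{0} = 1
G(2) = mex{1} = 0
G(3) = mex{0} = 1
G(4) = mex{1} = 0
G(5) = mex{0} = 1
G(6) = mex{1,0} = 2
G(7) = mex{2,1} = 0
G(8) = mex{0,0} = 1
G(9) = mex{1,1,0} = 2
G(10) = mex{2,0,1} = 3
G(11) = mex{3,1,0} = 2
G(12) = mex{2,2,1} = 0
G(13) = mex{0,0,0} = 1
G(14) = mex{1,1,1} = 0
G(15) = mex{0,2,2} = 1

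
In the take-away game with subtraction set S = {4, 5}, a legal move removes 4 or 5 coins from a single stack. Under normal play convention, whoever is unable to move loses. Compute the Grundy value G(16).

n :  0  1  2  3  4  5  6  7  8  9 10 11 12 13 14 15 16
G :  0  0  0  0  1  1  1  1  2  0  0  0  0  1  1  1  1

1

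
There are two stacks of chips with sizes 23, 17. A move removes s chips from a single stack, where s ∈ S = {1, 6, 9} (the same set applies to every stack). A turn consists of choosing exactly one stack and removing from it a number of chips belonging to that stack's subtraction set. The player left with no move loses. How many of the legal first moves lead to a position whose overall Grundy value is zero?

4

All stacks use S = {1, 6, 9}:
n :  0  1  2  3  4  5  6  7  8  9 10 11 12 13 14 15 16 17 18 19 20 21 22 23
G :  0  1  0  1  0  1  2  0  1  2  3  2  0  1  0  1  2  0  1  0  1  2  0  1
Stack A: G(23) = 1.
Stack B: G(17) = 0.
Combined Grundy value = 1 ⊕ 0 = 1.
A winning move leaves total XOR = 0, i.e. changes one component's Grundy value g to g ⊕ X where X is the current total.
Stack A: need g' = 1⊕1 = 0. Options: 23−1→G=0, 23−6→G=0, 23−9→G=0. Hits: 3.
Stack B: need g' = 0⊕1 = 1. Options: 17−1→G=2, 17−6→G=2, 17−9→G=1. Hits: 1.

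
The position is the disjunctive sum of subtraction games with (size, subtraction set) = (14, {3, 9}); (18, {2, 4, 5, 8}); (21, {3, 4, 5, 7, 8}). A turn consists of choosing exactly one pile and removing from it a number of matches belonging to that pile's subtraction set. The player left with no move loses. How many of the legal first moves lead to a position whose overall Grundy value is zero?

Pile A, S = {3, 9}:
G(0) = 0
G(1) = mex{} = 0
G(2) = mex{} = 0
G(3) = mex{0} = 1
G(4) = mex{0} = 1
G(5) = mex{0} = 1
G(6) = mex{1} = 0
G(7) = mex{1} = 0
G(8) = mex{1} = 0
G(9) = mex{0,0} = 1
G(10) = mex{0,0} = 1
G(11) = mex{0,0} = 1
G(12) = mex{1,1} = 0
G(13) = mex{1,1} = 0
G(14) = mex{1,1} = 0
G_A(14) = 0.
Pile B, S = {2, 4, 5, 8}:
G(0) = 0
G(1) = mex{} = 0
G(2) = mex{0} = 1
G(3) = mex{0} = 1
G(4) = mex{1,0} = 2
G(5) = mex{1,0,0} = 2
G(6) = mex{2,1,0} = 3
G(7) = mex{2,1,1} = 0
G(8) = mex{3,2,1,0} = 4
G(9) = mex{0,2,2,0} = 1
G(10) = mex{4,3,2,1} = 0
G(11) = mex{1,0,3,1} = 2
G(12) = mex{0,4,0,2} = 1
G(13) = mex{2,1,4,2} = 0
G(14) = mex{1,0,1,3} = 2
G(15) = mex{0,2,0,0} = 1
G(16) = mex{2,1,2,4} = 0
G(17) = mex{1,0,1,1} = 2
G(18) = mex{0,2,0,0} = 1
G_B(18) = 1.
Pile C, S = {3, 4, 5, 7, 8}:
G(0) = 0
G(1) = mex{} = 0
G(2) = mex{} = 0
G(3) = mex{0} = 1
G(4) = mex{0,0} = 1
G(5) = mex{0,0,0} = 1
G(6) = mex{1,0,0} = 2
G(7) = mex{1,1,0,0} = 2
G(8) = mex{1,1,1,0,0} = 2
G(9) = mex{2,1,1,0,0} = 3
G(10) = mex{2,2,1,1,0} = 3
G(11) = mex{2,2,2,1,1} = 0
G(12) = mex{3,2,2,1,1} = 0
G(13) = mex{3,3,2,2,1} = 0
G(14) = mex{0,3,3,2,2} = 1
G(15) = mex{0,0,3,2,2} = 1
G(16) = mex{0,0,0,3,2} = 1
G(17) = mex{1,0,0,3,3} = 2
G(18) = mex{1,1,0,0,3} = 2
G(19) = mex{1,1,1,0,0} = 2
G(20) = mex{2,1,1,0,0} = 3
G(21) = mex{2,2,1,1,0} = 3
G_C(21) = 3.
Combined Grundy value = 0 ⊕ 1 ⊕ 3 = 2.
A winning move leaves total XOR = 0, i.e. changes one component's Grundy value g to g ⊕ X where X is the current total.
Pile A: need g' = 0⊕2 = 2. Options: 14−3→G=1, 14−9→G=1. Hits: 0.
Pile B: need g' = 1⊕2 = 3. Options: 18−2→G=0, 18−4→G=2, 18−5→G=0, 18−8→G=0. Hits: 0.
Pile C: need g' = 3⊕2 = 1. Options: 21−3→G=2, 21−4→G=2, 21−5→G=1, 21−7→G=1, 21−8→G=0. Hits: 2.

2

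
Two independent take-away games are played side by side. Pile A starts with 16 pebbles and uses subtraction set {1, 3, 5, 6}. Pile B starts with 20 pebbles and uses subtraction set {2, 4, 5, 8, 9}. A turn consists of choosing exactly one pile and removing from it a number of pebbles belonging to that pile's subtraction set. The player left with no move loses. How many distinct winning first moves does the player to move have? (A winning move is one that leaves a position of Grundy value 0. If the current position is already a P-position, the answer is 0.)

5

Pile A, S = {1, 3, 5, 6}:
n :  0  1  2  3  4  5  6  7  8  9 10 11 12 13 14 15 16
G :  0  1  0  1  0  1  2  3  2  3  2  0  1  0  1  0  1
G_A(16) = 1.
Pile B, S = {2, 4, 5, 8, 9}:
n :  0  1  2  3  4  5  6  7  8  9 10 11 12 13 14 15 16 17 18 19 20
G :  0  0  1  1  2  2  3  0  4  1  5  2  3  0  0  1  1  2  2  3  0
G_B(20) = 0.
Combined Grundy value = 1 ⊕ 0 = 1.
A winning move leaves total XOR = 0, i.e. changes one component's Grundy value g to g ⊕ X where X is the current total.
Pile A: need g' = 1⊕1 = 0. Options: 16−1→G=0, 16−3→G=0, 16−5→G=0, 16−6→G=2. Hits: 3.
Pile B: need g' = 0⊕1 = 1. Options: 20−2→G=2, 20−4→G=1, 20−5→G=1, 20−8→G=3, 20−9→G=2. Hits: 2.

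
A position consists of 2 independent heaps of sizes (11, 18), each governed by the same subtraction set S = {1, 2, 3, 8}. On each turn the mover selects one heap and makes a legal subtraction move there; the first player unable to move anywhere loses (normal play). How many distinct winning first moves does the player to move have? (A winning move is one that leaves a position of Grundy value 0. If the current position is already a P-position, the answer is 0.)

2

All heaps use S = {1, 2, 3, 8}:
n :  0  1  2  3  4  5  6  7  8  9 10 11 12 13 14 15 16 17 18
G :  0  1  2  3  0  1  2  3  4  0  1  2  3  0  1  2  3  4  0
Heap A: G(11) = 2.
Heap B: G(18) = 0.
Combined Grundy value = 2 ⊕ 0 = 2.
A winning move leaves total XOR = 0, i.e. changes one component's Grundy value g to g ⊕ X where X is the current total.
Heap A: need g' = 2⊕2 = 0. Options: 11−1→G=1, 11−2→G=0, 11−3→G=4, 11−8→G=3. Hits: 1.
Heap B: need g' = 0⊕2 = 2. Options: 18−1→G=4, 18−2→G=3, 18−3→G=2, 18−8→G=1. Hits: 1.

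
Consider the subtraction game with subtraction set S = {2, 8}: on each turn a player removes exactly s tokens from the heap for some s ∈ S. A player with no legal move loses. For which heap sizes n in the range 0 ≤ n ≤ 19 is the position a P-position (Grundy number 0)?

G(0) = 0
G(1) = mex{} = 0
G(2) = mex{0} = 1
G(3) = mex{0} = 1
G(4) = mex{1} = 0
G(5) = mex{1} = 0
G(6) = mex{0} = 1
G(7) = mex{0} = 1
G(8) = mex{1,0} = 2
G(9) = mex{1,0} = 2
G(10) = mex{2,1} = 0
G(11) = mex{2,1} = 0
G(12) = mex{0,0} = 1
G(13) = mex{0,0} = 1
G(14) = mex{1,1} = 0
G(15) = mex{1,1} = 0
G(16) = mex{0,2} = 1
G(17) = mex{0,2} = 1
G(18) = mex{1,0} = 2
G(19) = mex{1,0} = 2
P-positions are exactly the n with G(n) = 0.

0, 1, 4, 5, 10, 11, 14, 15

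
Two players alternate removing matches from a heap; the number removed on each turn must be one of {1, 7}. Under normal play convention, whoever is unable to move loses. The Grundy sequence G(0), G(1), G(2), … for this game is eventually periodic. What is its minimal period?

2

n :  0  1  2  3  4  5  6  7  8  9 10 11 12 13 14
G :  0  1  0  1  0  1  0  1  0  1  0  1  0  1  0
G(n+2) = G(n) holds for n = 0,…,6 (a full window of length max(S) = 7), so the sequence is purely periodic with period 2.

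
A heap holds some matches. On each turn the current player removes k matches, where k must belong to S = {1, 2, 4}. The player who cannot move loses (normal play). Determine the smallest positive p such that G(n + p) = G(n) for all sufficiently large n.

3

n :  0  1  2  3  4  5  6  7  8  9 10 11 12 13 14
G :  0  1  2  0  1  2  0  1  2  0  1  2  0  1  2
G(n+3) = G(n) holds for n = 0,…,3 (a full window of length max(S) = 4), so the sequence is purely periodic with period 3.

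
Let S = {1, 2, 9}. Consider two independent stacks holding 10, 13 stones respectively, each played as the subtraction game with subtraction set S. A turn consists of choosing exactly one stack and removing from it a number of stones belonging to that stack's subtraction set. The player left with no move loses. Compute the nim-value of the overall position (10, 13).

All stacks use S = {1, 2, 9}:
G(0) = 0
G(1) = mex{0} = 1
G(2) = mex{1,0} = 2
G(3) = mex{2,1} = 0
G(4) = mex{0,2} = 1
G(5) = mex{1,0} = 2
G(6) = mex{2,1} = 0
G(7) = mex{0,2} = 1
G(8) = mex{1,0} = 2
G(9) = mex{2,1,0} = 3
G(10) = mex{3,2,1} = 0
G(11) = mex{0,3,2} = 1
G(12) = mex{1,0,0} = 2
G(13) = mex{2,1,1} = 0
Stack A: G(10) = 0.
Stack B: G(13) = 0.
Combined Grundy value = 0 ⊕ 0 = 0.

0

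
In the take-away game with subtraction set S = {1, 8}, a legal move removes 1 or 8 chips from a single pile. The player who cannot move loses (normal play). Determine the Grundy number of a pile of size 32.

1

n :  0  1  2  3  4  5  6  7  8  9 10 11 12 13 14 15 16 17 18 19 20 21 22 23 24 25 26 27 28 29 30 31 32
G :  0  1  0  1  0  1  0  1  2  0  1  0  1  0  1  0  1  2  0  1  0  1  0  1  0  1  2  0  1  0  1  0  1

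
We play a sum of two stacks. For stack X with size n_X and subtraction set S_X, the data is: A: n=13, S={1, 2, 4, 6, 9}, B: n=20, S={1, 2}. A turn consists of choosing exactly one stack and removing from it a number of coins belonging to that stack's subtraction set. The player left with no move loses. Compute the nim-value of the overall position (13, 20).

Stack A, S = {1, 2, 4, 6, 9}:
G(0) = 0
G(1) = mex{0} = 1
G(2) = mex{1,0} = 2
G(3) = mex{2,1} = 0
G(4) = mex{0,2,0} = 1
G(5) = mex{1,0,1} = 2
G(6) = mex{2,1,2,0} = 3
G(7) = mex{3,2,0,1} = 4
G(8) = mex{4,3,1,2} = 0
G(9) = mex{0,4,2,0,0} = 1
G(10) = mex{1,0,3,1,1} = 2
G(11) = mex{2,1,4,2,2} = 0
G(12) = mex{0,2,0,3,0} = 1
G(13) = mex{1,0,1,4,1} = 2
G_A(13) = 2.
Stack B, S = {1, 2}:
G(0) = 0
G(1) = mex{0} = 1
G(2) = mex{1,0} = 2
G(3) = mex{2,1} = 0
G(4) = mex{0,2} = 1
G(5) = mex{1,0} = 2
G(6) = mex{2,1} = 0
G(7) = mex{0,2} = 1
G(8) = mex{1,0} = 2
G(9) = mex{2,1} = 0
G(10) = mex{0,2} = 1
G(11) = mex{1,0} = 2
G(12) = mex{2,1} = 0
G(13) = mex{0,2} = 1
G(14) = mex{1,0} = 2
G(15) = mex{2,1} = 0
G(16) = mex{0,2} = 1
G(17) = mex{1,0} = 2
G(18) = mex{2,1} = 0
G(19) = mex{0,2} = 1
G(20) = mex{1,0} = 2
G_B(20) = 2.
Combined Grundy value = 2 ⊕ 2 = 0.

0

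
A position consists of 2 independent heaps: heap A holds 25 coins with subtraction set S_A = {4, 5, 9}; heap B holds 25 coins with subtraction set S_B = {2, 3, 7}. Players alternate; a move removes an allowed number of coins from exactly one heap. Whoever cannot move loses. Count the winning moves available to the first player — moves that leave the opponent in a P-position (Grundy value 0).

1

Heap A, S = {4, 5, 9}:
n :  0  1  2  3  4  5  6  7  8  9 10 11 12 13 14 15 16 17 18 19 20 21 22 23 24 25
G :  0  0  0  0  1  1  1  1  2  2  2  2  3  0  0  0  0  1  1  1  1  2  2  2  2  3
G_A(25) = 3.
Heap B, S = {2, 3, 7}:
G(0) = 0
G(1) = mex{} = 0
G(2) = mex{0} = 1
G(3) = mex{0,0} = 1
G(4) = mex{1,0} = 2
G(5) = mex{1,1} = 0
G(6) = mex{2,1} = 0
G(7) = mex{0,2,0} = 1
G(8) = mex{0,0,0} = 1
G(9) = mex{1,0,1} = 2
G(10) = mex{1,1,1} = 0
G(11) = mex{2,1,2} = 0
G(12) = mex{0,2,0} = 1
G(13) = mex{0,0,0} = 1
G(14) = mex{1,0,1} = 2
G(15) = mex{1,1,1} = 0
G(16) = mex{2,1,2} = 0
G(17) = mex{0,2,0} = 1
G(18) = mex{0,0,0} = 1
G(19) = mex{1,0,1} = 2
G(20) = mex{1,1,1} = 0
G(21) = mex{2,1,2} = 0
G(22) = mex{0,2,0} = 1
G(23) = mex{0,0,0} = 1
G(24) = mex{1,0,1} = 2
G(25) = mex{1,1,1} = 0
G_B(25) = 0.
Combined Grundy value = 3 ⊕ 0 = 3.
A winning move leaves total XOR = 0, i.e. changes one component's Grundy value g to g ⊕ X where X is the current total.
Heap A: need g' = 3⊕3 = 0. Options: 25−4→G=2, 25−5→G=1, 25−9→G=0. Hits: 1.
Heap B: need g' = 0⊕3 = 3. Options: 25−2→G=1, 25−3→G=1, 25−7→G=1. Hits: 0.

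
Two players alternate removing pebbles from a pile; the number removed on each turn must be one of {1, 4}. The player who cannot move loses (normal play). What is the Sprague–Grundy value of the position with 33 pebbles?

1

n :  0  1  2  3  4  5  6  7  8  9 10 11 12 13 14 15 16 17 18 19 20 21 22 23 24 25 26 27 28 29 30 31 32 33
G :  0  1  0  1  2  0  1  0  1  2  0  1  0  1  2  0  1  0  1  2  0  1  0  1  2  0  1  0  1  2  0  1  0  1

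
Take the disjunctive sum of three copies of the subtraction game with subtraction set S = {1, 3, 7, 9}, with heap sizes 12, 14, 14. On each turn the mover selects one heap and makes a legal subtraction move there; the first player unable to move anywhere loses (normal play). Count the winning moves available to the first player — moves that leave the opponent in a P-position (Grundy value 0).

0

All heaps use S = {1, 3, 7, 9}:
G(0) = 0
G(1) = mex{0} = 1
G(2) = mex{1} = 0
G(3) = mex{0,0} = 1
G(4) = mex{1,1} = 0
G(5) = mex{0,0} = 1
G(6) = mex{1,1} = 0
G(7) = mex{0,0,0} = 1
G(8) = mex{1,1,1} = 0
G(9) = mex{0,0,0,0} = 1
G(10) = mex{1,1,1,1} = 0
G(11) = mex{0,0,0,0} = 1
G(12) = mex{1,1,1,1} = 0
G(13) = mex{0,0,0,0} = 1
G(14) = mex{1,1,1,1} = 0
Heap A: G(12) = 0.
Heap B: G(14) = 0.
Heap C: G(14) = 0.
Combined Grundy value = 0 ⊕ 0 ⊕ 0 = 0.
A winning move leaves total XOR = 0, i.e. changes one component's Grundy value g to g ⊕ X where X is the current total.
Heap A: target g' = 0⊕0 = 0, but every legal move changes the Grundy value (mex property), so 0 moves.
Heap B: target g' = 0⊕0 = 0, but every legal move changes the Grundy value (mex property), so 0 moves.
Heap C: target g' = 0⊕0 = 0, but every legal move changes the Grundy value (mex property), so 0 moves.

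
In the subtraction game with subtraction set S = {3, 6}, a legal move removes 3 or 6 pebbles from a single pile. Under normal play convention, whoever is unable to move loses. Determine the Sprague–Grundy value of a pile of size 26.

G(0) = 0
G(1) = mex{} = 0
G(2) = mex{} = 0
G(3) = mex{0} = 1
G(4) = mex{0} = 1
G(5) = mex{0} = 1
G(6) = mex{1,0} = 2
G(7) = mex{1,0} = 2
G(8) = mex{1,0} = 2
G(9) = mex{2,1} = 0
G(10) = mex{2,1} = 0
G(11) = mex{2,1} = 0
G(12) = mex{0,2} = 1
G(13) = mex{0,2} = 1
G(14) = mex{0,2} = 1
G(15) = mex{1,0} = 2
G(16) = mex{1,0} = 2
G(17) = mex{1,0} = 2
G(18) = mex{2,1} = 0
G(19) = mex{2,1} = 0
G(20) = mex{2,1} = 0
G(21) = mex{0,2} = 1
G(22) = mex{0,2} = 1
G(23) = mex{0,2} = 1
G(24) = mex{1,0} = 2
G(25) = mex{1,0} = 2
G(26) = mex{1,0} = 2

2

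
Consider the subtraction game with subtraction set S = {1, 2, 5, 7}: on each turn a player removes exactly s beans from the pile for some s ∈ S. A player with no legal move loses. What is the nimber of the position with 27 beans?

n :  0  1  2  3  4  5  6  7  8  9 10 11 12 13 14 15 16 17 18 19 20 21 22 23 24 25 26 27
G :  0  1  2  0  1  2  0  1  2  0  1  2  0  1  2  0  1  2  0  1  2  0  1  2  0  1  2  0

0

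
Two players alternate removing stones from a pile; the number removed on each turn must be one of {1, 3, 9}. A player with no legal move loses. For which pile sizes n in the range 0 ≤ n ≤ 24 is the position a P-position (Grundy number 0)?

n :  0  1  2  3  4  5  6  7  8  9 10 11 12 13 14 15 16 17 18 19 20 21 22 23 24
G :  0  1  0  1  0  1  0  1  0  1  0  1  0  1  0  1  0  1  0  1  0  1  0  1  0
P-positions are exactly the n with G(n) = 0.

0, 2, 4, 6, 8, 10, 12, 14, 16, 18, 20, 22, 24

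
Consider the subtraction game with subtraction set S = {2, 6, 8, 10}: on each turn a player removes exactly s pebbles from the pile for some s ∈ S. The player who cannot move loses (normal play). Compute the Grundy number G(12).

2

n :  0  1  2  3  4  5  6  7  8  9 10 11 12
G :  0  0  1  1  0  0  1  1  2  2  3  3  2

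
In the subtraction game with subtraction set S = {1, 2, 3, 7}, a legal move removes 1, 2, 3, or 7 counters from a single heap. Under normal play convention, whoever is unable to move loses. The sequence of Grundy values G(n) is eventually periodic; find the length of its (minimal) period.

n :  0  1  2  3  4  5  6  7  8  9 10 11 12 13 14
G :  0  1  2  3  0  1  2  3  0  1  2  3  0  1  2
G(n+4) = G(n) holds for n = 0,…,6 (a full window of length max(S) = 7), so the sequence is purely periodic with period 4.

4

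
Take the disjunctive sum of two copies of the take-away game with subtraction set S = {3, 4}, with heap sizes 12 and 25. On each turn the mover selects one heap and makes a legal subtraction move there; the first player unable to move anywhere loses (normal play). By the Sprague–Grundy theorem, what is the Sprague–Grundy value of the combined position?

0

All heaps use S = {3, 4}:
G(0) = 0
G(1) = mex{} = 0
G(2) = mex{} = 0
G(3) = mex{0} = 1
G(4) = mex{0,0} = 1
G(5) = mex{0,0} = 1
G(6) = mex{1,0} = 2
G(7) = mex{1,1} = 0
G(8) = mex{1,1} = 0
G(9) = mex{2,1} = 0
G(10) = mex{0,2} = 1
G(11) = mex{0,0} = 1
G(12) = mex{0,0} = 1
G(13) = mex{1,0} = 2
G(14) = mex{1,1} = 0
G(15) = mex{1,1} = 0
G(16) = mex{2,1} = 0
G(17) = mex{0,2} = 1
G(18) = mex{0,0} = 1
G(19) = mex{0,0} = 1
G(20) = mex{1,0} = 2
G(21) = mex{1,1} = 0
G(22) = mex{1,1} = 0
G(23) = mex{2,1} = 0
G(24) = mex{0,2} = 1
G(25) = mex{0,0} = 1
Heap A: G(12) = 1.
Heap B: G(25) = 1.
Combined Grundy value = 1 ⊕ 1 = 0.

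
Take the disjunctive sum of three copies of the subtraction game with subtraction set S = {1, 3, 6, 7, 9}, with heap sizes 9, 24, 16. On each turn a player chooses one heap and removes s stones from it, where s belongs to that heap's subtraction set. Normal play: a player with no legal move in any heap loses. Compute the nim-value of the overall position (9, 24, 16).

All heaps use S = {1, 3, 6, 7, 9}:
n :  0  1  2  3  4  5  6  7  8  9 10 11 12 13 14 15 16 17 18 19 20 21 22 23 24
G :  0  1  0  1  0  1  2  3  2  3  2  3  0  1  0  1  0  1  2  3  2  3  2  3  0
Heap A: G(9) = 3.
Heap B: G(24) = 0.
Heap C: G(16) = 0.
Combined Grundy value = 3 ⊕ 0 ⊕ 0 = 3.

3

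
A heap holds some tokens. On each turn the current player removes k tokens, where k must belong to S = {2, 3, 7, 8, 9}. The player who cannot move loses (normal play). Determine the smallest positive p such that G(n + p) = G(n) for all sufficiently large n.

G(0) = 0
G(1) = mex{} = 0
G(2) = mex{0} = 1
G(3) = mex{0,0} = 1
G(4) = mex{1,0} = 2
G(5) = mex{1,1} = 0
G(6) = mex{2,1} = 0
G(7) = mex{0,2,0} = 1
G(8) = mex{0,0,0,0} = 1
G(9) = mex{1,0,1,0,0} = 2
G(10) = mex{1,1,1,1,0} = 2
G(11) = mex{2,1,2,1,1} = 0
G(12) = mex{2,2,0,2,1} = 3
G(13) = mex{0,2,0,0,2} = 1
G(14) = mex{3,0,1,0,0} = 2
G(15) = mex{1,3,1,1,0} = 2
G(16) = mex{2,1,2,1,1} = 0
G(17) = mex{2,2,2,2,1} = 0
G(18) = mex{0,2,0,2,2} = 1
G(19) = mex{0,0,3,0,2} = 1
G(20) = mex{1,0,1,3,0} = 2
G(21) = mex{1,1,2,1,3} = 0
G(22) = mex{2,1,2,2,1} = 0
G(23) = mex{0,2,0,2,2} = 1
G(24) = mex{0,0,0,0,2} = 1
G(25) = mex{1,0,1,0,0} = 2
G(26) = mex{1,1,1,1,0} = 2
G(27) = mex{2,1,2,1,1} = 0
G(28) = mex{2,2,0,2,1} = 3
G(29) = mex{0,2,0,0,2} = 1
G(30) = mex{3,0,1,0,0} = 2
G(31) = mex{1,3,1,1,0} = 2
G(32) = mex{2,1,2,1,1} = 0
G(33) = mex{2,2,2,2,1} = 0
G(n+16) = G(n) holds for n = 0,…,8 (a full window of length max(S) = 9), so the sequence is purely periodic with period 16.

16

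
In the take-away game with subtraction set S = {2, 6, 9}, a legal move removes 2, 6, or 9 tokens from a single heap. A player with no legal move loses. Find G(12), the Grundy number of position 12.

0

n :  0  1  2  3  4  5  6  7  8  9 10 11 12
G :  0  0  1  1  0  0  1  1  0  2  1  3  0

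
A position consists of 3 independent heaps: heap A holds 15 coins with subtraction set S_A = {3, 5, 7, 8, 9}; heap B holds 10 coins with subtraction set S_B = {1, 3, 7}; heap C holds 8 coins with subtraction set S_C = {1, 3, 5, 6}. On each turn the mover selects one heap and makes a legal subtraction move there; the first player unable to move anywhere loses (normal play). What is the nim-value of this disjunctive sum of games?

Heap A, S = {3, 5, 7, 8, 9}:
n :  0  1  2  3  4  5  6  7  8  9 10 11 12 13 14 15
G :  0  0  0  1  1  1  2  2  2  3  3  3  0  0  0  1
G_A(15) = 1.
Heap B, S = {1, 3, 7}:
G(0) = 0
G(1) = mex{0} = 1
G(2) = mex{1} = 0
G(3) = mex{0,0} = 1
G(4) = mex{1,1} = 0
G(5) = mex{0,0} = 1
G(6) = mex{1,1} = 0
G(7) = mex{0,0,0} = 1
G(8) = mex{1,1,1} = 0
G(9) = mex{0,0,0} = 1
G(10) = mex{1,1,1} = 0
G_B(10) = 0.
Heap C, S = {1, 3, 5, 6}:
G(0) = 0
G(1) = mex{0} = 1
G(2) = mex{1} = 0
G(3) = mex{0,0} = 1
G(4) = mex{1,1} = 0
G(5) = mex{0,0,0} = 1
G(6) = mex{1,1,1,0} = 2
G(7) = mex{2,0,0,1} = 3
G(8) = mex{3,1,1,0} = 2
G_C(8) = 2.
Combined Grundy value = 1 ⊕ 0 ⊕ 2 = 3.

3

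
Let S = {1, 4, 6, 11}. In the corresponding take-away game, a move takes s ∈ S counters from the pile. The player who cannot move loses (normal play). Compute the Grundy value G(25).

0

n :  0  1  2  3  4  5  6  7  8  9 10 11 12 13 14 15 16 17 18 19 20 21 22 23 24 25
G :  0  1  0  1  2  0  1  0  1  2  0  1  0  1  2  0  1  0  1  2  0  1  0  1  2  0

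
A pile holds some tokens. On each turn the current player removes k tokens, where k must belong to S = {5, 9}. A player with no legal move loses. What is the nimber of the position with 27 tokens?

n :  0  1  2  3  4  5  6  7  8  9 10 11 12 13 14 15 16 17 18 19 20 21 22 23 24 25 26 27
G :  0  0  0  0  0  1  1  1  1  1  2  2  2  2  0  0  0  0  0  1  1  1  1  1  2  2  2  2

2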